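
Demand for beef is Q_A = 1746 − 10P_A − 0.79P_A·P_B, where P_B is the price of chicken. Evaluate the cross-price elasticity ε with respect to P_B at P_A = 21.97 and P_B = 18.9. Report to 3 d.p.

At P_A = 21.97 and P_B = 18.9: Q_A = 1198.266.
∂Q_A/∂P_B = -0.79P_A = -0.79(21.97) = -17.3563.
ε = (∂Q_A/∂P_B)(P_B/Q_A) = -17.3563 × (18.9/1198.266) ≈ -0.274.

-0.274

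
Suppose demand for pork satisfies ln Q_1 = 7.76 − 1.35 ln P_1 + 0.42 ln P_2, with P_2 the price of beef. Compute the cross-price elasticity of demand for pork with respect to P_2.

In a log-linear (constant-elasticity) demand function, the coefficient on ln P_2 is the cross-price elasticity.
ε = 0.42. Positive, so pork and beef are substitutes.

0.42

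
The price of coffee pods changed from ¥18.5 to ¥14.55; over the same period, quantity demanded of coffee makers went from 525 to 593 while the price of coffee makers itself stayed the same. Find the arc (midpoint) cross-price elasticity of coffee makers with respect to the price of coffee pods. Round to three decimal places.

ΔQ_A = 593 − 525 = 68; ΔP_B = 14.55 − 18.5 = -3.95.
Midpoints: Q̄_A = 559.0, P̄_B = 16.52.
ε = (ΔQ_A/Q̄_A)/(ΔP_B/P̄_B) = (68/559.0)/(-3.95/16.52) ≈ -0.509.

-0.509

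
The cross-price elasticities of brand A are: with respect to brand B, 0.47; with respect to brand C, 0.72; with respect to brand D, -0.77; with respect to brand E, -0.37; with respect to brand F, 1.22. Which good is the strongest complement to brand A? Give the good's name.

brand D

Complements have ε < 0. The most negative value is -0.77 (brand D).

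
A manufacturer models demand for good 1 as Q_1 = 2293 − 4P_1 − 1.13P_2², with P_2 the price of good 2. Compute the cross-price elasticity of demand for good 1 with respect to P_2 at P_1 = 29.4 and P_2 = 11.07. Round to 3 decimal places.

-0.136

At P_1 = 29.4 and P_2 = 11.07: Q_1 = 2036.924.
∂Q_1/∂P_2 = -2.26P_2 = -2.26(11.07) = -25.0182.
ε = (∂Q_1/∂P_2)(P_2/Q_1) = -25.0182 × (11.07/2036.924) ≈ -0.136.
ε < 0: complements.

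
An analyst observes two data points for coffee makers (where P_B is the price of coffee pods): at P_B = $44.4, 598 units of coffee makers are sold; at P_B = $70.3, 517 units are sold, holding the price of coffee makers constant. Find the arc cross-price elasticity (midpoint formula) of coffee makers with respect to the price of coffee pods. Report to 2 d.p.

ΔQ_A = 517 − 598 = -81; ΔP_B = 70.3 − 44.4 = 25.9.
Midpoints: Q̄_A = 557.5, P̄_B = 57.35.
ε = (ΔQ_A/Q̄_A)/(ΔP_B/P̄_B) = (-81/557.5)/(25.9/57.35) ≈ -0.32.

-0.32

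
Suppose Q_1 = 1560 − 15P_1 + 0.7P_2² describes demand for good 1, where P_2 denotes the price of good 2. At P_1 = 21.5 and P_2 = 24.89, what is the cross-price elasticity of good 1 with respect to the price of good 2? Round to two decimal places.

At P_1 = 21.5 and P_2 = 24.89: Q_1 = 1671.158.
∂Q_1/∂P_2 = 1.4P_2 = 1.4(24.89) = 34.8460.
ε = (∂Q_1/∂P_2)(P_2/Q_1) = 34.8460 × (24.89/1671.158) ≈ 0.52.

0.52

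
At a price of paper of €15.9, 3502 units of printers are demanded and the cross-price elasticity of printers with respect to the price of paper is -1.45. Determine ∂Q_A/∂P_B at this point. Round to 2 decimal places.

ε = (∂Q_A/∂P_B)·(P_B/Q_A) ⇒ ∂Q_A/∂P_B = ε·Q_A/P_B = -1.45 × 3502/15.9 ≈ -319.36.

-319.36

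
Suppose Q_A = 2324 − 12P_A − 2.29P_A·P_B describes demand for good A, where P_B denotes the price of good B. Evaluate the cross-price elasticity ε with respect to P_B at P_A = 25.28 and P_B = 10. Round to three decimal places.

At P_A = 25.28 and P_B = 10: Q_A = 1441.728.
∂Q_A/∂P_B = -2.29P_A = -2.29(25.28) = -57.8912.
ε = (∂Q_A/∂P_B)(P_B/Q_A) = -57.8912 × (10/1441.728) ≈ -0.402.

-0.402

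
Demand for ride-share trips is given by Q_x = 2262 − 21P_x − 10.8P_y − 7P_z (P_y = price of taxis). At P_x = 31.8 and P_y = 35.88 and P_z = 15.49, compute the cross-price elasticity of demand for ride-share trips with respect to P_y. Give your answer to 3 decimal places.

-0.353

At P_x = 31.8 and P_y = 35.88 and P_z = 15.49: Q_x = 1098.266.
∂Q_x/∂P_y = -10.8.
ε = (∂Q_x/∂P_y)(P_y/Q_x) = -10.8 × (35.88/1098.266) ≈ -0.353.
Since ε < 0, ride-share trips and taxis are complements.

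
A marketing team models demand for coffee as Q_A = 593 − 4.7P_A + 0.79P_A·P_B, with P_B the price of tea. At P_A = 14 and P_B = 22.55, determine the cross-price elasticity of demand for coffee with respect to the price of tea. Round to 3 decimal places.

At P_A = 14 and P_B = 22.55: Q_A = 776.603.
∂Q_A/∂P_B = 0.79P_A = 0.79(14) = 11.0600.
ε = (∂Q_A/∂P_B)(P_B/Q_A) = 11.0600 × (22.55/776.603) ≈ 0.321.

0.321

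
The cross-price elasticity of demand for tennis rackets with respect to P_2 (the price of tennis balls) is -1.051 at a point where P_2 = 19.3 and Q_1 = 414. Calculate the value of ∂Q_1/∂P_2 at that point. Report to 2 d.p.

ε = (∂Q_1/∂P_2)·(P_2/Q_1) ⇒ ∂Q_1/∂P_2 = ε·Q_1/P_2 = -1.051 × 414/19.3 ≈ -22.54.

-22.54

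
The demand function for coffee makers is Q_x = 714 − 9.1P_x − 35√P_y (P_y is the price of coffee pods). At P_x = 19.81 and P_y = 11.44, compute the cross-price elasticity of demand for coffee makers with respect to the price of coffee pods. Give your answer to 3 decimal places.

At P_x = 19.81 and P_y = 11.44: Q_x = 415.348.
∂Q_x/∂P_y = -35/(2√P_y) = -35/(2√11.44) = -5.1740.
ε = (∂Q_x/∂P_y)(P_y/Q_x) = -5.1740 × (11.44/415.348) ≈ -0.143.
ε < 0: complements.

-0.143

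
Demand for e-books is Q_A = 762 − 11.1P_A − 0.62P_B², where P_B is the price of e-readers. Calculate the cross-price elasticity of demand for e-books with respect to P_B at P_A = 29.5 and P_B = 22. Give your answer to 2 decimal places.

-4.46

At P_A = 29.5 and P_B = 22: Q_A = 134.47.
∂Q_A/∂P_B = -1.24P_B = -1.24(22) = -27.2800.
ε = (∂Q_A/∂P_B)(P_B/Q_A) = -27.2800 × (22/134.47) ≈ -4.46.
ε < 0: complements.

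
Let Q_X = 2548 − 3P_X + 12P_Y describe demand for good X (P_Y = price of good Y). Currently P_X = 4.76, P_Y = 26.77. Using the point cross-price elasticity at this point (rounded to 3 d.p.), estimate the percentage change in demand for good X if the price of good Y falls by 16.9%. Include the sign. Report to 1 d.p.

At P_X = 4.76, P_Y = 26.77: Q_X = 2854.96.
∂Q_X/∂P_Y = 12.
ε = (∂Q_X/∂P_Y)(P_Y/Q_X) = 12.0000 × 26.77/2854.96 ≈ 0.113.
%ΔQ_X ≈ ε × %ΔP_Y = 0.113 × (-16.9%) = -1.9%.

-1.9%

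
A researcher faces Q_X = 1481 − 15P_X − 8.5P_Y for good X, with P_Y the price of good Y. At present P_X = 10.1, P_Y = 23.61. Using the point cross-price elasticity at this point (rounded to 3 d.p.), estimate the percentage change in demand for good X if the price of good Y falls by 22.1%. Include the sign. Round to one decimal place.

3.9%

At P_X = 10.1, P_Y = 23.61: Q_X = 1128.815.
∂Q_X/∂P_Y = -8.5.
ε = (∂Q_X/∂P_Y)(P_Y/Q_X) = -8.5000 × 23.61/1128.815 ≈ -0.178.
%ΔQ_X ≈ ε × %ΔP_Y = -0.178 × (-22.1%) = 3.9%.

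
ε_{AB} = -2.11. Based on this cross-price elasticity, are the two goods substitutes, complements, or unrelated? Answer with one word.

ε = -2.11 < 0, so a higher price of good B lowers demand for good A: complements.

complements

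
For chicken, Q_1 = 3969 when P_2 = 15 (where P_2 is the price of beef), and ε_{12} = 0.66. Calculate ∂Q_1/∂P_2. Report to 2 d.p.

174.64

ε = (∂Q_1/∂P_2)·(P_2/Q_1) ⇒ ∂Q_1/∂P_2 = ε·Q_1/P_2 = 0.66 × 3969/15 ≈ 174.64.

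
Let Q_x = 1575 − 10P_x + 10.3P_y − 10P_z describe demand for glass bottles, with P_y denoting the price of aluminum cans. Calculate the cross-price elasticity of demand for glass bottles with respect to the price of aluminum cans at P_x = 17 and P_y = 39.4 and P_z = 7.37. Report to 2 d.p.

At P_x = 17 and P_y = 39.4 and P_z = 7.37: Q_x = 1737.12.
∂Q_x/∂P_y = 10.3.
ε = (∂Q_x/∂P_y)(P_y/Q_x) = 10.3 × (39.4/1737.12) ≈ 0.23.

0.23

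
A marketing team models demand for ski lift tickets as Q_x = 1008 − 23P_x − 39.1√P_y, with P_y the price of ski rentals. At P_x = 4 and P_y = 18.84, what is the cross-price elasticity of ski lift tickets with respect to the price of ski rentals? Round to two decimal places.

At P_x = 4 and P_y = 18.84: Q_x = 746.286.
∂Q_x/∂P_y = -39.1/(2√P_y) = -39.1/(2√18.84) = -4.5041.
ε = (∂Q_x/∂P_y)(P_y/Q_x) = -4.5041 × (18.84/746.286) ≈ -0.11.
ε < 0: complements.

-0.11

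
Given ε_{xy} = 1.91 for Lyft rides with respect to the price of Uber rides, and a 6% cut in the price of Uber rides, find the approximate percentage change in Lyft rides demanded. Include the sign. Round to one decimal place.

%ΔQ ≈ ε × %ΔP of Uber rides = 1.91 × (-6%) = -11.5%.

-11.5%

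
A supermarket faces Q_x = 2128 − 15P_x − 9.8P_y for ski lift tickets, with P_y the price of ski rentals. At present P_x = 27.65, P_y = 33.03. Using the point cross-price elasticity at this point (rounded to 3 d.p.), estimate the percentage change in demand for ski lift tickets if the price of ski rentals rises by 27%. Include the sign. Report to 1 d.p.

-6.3%

At P_x = 27.65, P_y = 33.03: Q_x = 1389.556.
∂Q_x/∂P_y = -9.8.
ε = (∂Q_x/∂P_y)(P_y/Q_x) = -9.8000 × 33.03/1389.556 ≈ -0.233.
%ΔQ_x ≈ ε × %ΔP_y = -0.233 × (27%) = -6.3%.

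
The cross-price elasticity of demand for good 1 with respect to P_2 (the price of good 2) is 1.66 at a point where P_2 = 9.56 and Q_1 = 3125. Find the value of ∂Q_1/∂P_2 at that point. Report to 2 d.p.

ε = (∂Q_1/∂P_2)·(P_2/Q_1) ⇒ ∂Q_1/∂P_2 = ε·Q_1/P_2 = 1.66 × 3125/9.56 ≈ 542.63.

542.63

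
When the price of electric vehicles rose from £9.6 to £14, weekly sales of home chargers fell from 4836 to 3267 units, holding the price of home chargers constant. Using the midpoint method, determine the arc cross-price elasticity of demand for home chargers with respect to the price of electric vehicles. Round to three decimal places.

-1.039

ΔQ_A = 3267 − 4836 = -1569; ΔP_B = 14 − 9.6 = 4.4.
Midpoints: Q̄_A = 4051.5, P̄_B = 11.80.
ε = (ΔQ_A/Q̄_A)/(ΔP_B/P̄_B) = (-1569/4051.5)/(4.4/11.80) ≈ -1.039.
ε < 0: home chargers and electric vehicles are complements.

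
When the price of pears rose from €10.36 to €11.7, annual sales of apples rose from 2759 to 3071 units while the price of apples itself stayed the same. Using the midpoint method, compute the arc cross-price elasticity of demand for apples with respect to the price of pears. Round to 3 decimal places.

ΔQ_A = 3071 − 2759 = 312; ΔP_B = 11.7 − 10.36 = 1.34.
Midpoints: Q̄_A = 2915.0, P̄_B = 11.03.
ε = (ΔQ_A/Q̄_A)/(ΔP_B/P̄_B) = (312/2915.0)/(1.34/11.03) ≈ 0.881.
ε > 0: apples and pears are substitutes.

0.881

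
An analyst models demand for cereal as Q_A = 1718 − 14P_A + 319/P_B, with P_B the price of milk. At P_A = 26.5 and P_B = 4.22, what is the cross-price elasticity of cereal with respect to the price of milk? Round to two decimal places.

-0.05

At P_A = 26.5 and P_B = 4.22: Q_A = 1422.592.
∂Q_A/∂P_B = −319/P_B² = -17.9129.
ε = (∂Q_A/∂P_B)(P_B/Q_A) = -17.9129 × (4.22/1422.592) ≈ -0.05.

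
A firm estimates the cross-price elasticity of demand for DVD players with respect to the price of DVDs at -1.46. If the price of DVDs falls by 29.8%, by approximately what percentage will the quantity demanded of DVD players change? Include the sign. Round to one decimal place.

%ΔQ ≈ ε × %ΔP of DVDs = -1.46 × (-29.8%) = 43.5%.

43.5%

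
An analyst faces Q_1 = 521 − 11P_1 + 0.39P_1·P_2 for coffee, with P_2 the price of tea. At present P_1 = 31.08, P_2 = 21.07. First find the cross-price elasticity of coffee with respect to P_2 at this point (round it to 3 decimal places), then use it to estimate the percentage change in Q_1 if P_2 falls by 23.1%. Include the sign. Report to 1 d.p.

-13.6%

At P_1 = 31.08, P_2 = 21.07: Q_1 = 434.514.
∂Q_1/∂P_2 = 0.39P_1 = 12.1212.
ε = (∂Q_1/∂P_2)(P_2/Q_1) = 12.1212 × 21.07/434.514 ≈ 0.588.
%ΔQ_1 ≈ ε × %ΔP_2 = 0.588 × (-23.1%) = -13.6%.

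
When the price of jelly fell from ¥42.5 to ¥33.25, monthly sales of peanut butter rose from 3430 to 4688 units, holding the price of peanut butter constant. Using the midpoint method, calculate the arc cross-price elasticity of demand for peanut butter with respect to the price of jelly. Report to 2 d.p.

-1.27

ΔQ_A = 4688 − 3430 = 1258; ΔP_B = 33.25 − 42.5 = -9.25.
Midpoints: Q̄_A = 4059.0, P̄_B = 37.88.
ε = (ΔQ_A/Q̄_A)/(ΔP_B/P̄_B) = (1258/4059.0)/(-9.25/37.88) ≈ -1.27.
ε < 0: peanut butter and jelly are complements.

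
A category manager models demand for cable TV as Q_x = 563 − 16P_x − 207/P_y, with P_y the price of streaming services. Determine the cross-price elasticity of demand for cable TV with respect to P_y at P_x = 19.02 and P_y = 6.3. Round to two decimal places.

At P_x = 19.02 and P_y = 6.3: Q_x = 225.823.
∂Q_x/∂P_y = 207/P_y² = 5.2154.
ε = (∂Q_x/∂P_y)(P_y/Q_x) = 5.2154 × (6.3/225.823) ≈ 0.15.

0.15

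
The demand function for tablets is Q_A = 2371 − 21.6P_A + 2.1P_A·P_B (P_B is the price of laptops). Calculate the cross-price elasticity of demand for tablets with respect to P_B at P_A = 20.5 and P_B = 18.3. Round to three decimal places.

At P_A = 20.5 and P_B = 18.3: Q_A = 2716.015.
∂Q_A/∂P_B = 2.1P_A = 2.1(20.5) = 43.0500.
ε = (∂Q_A/∂P_B)(P_B/Q_A) = 43.0500 × (18.3/2716.015) ≈ 0.290.

0.290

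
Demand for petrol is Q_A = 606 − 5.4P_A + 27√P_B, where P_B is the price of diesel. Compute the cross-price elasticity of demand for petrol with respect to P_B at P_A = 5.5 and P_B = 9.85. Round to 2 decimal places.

0.06

At P_A = 5.5 and P_B = 9.85: Q_A = 661.039.
∂Q_A/∂P_B = 27/(2√P_B) = 27/(2√9.85) = 4.3015.
ε = (∂Q_A/∂P_B)(P_B/Q_A) = 4.3015 × (9.85/661.039) ≈ 0.06.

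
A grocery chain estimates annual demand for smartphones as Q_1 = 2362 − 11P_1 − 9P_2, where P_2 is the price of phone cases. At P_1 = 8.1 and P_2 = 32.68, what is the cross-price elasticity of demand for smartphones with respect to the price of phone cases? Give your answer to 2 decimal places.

At P_1 = 8.1 and P_2 = 32.68: Q_1 = 1978.78.
∂Q_1/∂P_2 = -9.
ε = (∂Q_1/∂P_2)(P_2/Q_1) = -9 × (32.68/1978.78) ≈ -0.15.
Since ε < 0, smartphones and phone cases are complements.

-0.15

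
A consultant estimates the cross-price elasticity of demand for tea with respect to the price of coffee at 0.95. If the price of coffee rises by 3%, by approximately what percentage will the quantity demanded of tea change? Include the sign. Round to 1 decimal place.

%ΔQ ≈ ε × %ΔP of coffee = 0.95 × (3%) = 2.9%.

2.9%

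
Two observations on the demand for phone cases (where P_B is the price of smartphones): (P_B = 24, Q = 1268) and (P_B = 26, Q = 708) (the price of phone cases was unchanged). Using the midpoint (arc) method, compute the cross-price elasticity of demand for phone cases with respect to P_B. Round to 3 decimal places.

ΔQ_A = 708 − 1268 = -560; ΔP_B = 26 − 24 = 2.
Midpoints: Q̄_A = 988.0, P̄_B = 25.00.
ε = (ΔQ_A/Q̄_A)/(ΔP_B/P̄_B) = (-560/988.0)/(2/25.00) ≈ -7.085.

-7.085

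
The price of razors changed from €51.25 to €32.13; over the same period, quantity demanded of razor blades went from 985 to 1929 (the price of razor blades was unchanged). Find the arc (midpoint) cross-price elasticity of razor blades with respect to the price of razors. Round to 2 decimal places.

-1.41

ΔQ_A = 1929 − 985 = 944; ΔP_B = 32.13 − 51.25 = -19.12.
Midpoints: Q̄_A = 1457.0, P̄_B = 41.69.
ε = (ΔQ_A/Q̄_A)/(ΔP_B/P̄_B) = (944/1457.0)/(-19.12/41.69) ≈ -1.41.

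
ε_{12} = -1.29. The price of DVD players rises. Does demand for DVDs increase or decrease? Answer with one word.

decrease

ε < 0 and the price of DVD players rises, so the quantity of DVDs moves in the opposite direction: it decreases.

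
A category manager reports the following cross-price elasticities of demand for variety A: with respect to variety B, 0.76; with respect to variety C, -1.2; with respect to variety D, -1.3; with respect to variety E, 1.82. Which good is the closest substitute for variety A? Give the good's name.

Substitutes have ε > 0. Among the positive values, 1.82 (variety E) is largest.

variety E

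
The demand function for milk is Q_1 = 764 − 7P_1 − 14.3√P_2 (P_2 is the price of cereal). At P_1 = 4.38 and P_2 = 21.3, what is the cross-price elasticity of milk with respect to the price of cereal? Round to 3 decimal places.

-0.049

At P_1 = 4.38 and P_2 = 21.3: Q_1 = 667.343.
∂Q_1/∂P_2 = -14.3/(2√P_2) = -14.3/(2√21.3) = -1.5492.
ε = (∂Q_1/∂P_2)(P_2/Q_1) = -1.5492 × (21.3/667.343) ≈ -0.049.
ε < 0: complements.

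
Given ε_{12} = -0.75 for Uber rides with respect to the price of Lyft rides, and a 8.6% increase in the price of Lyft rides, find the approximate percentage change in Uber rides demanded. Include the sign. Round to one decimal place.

-6.5%

%ΔQ ≈ ε × %ΔP of Lyft rides = -0.75 × (8.6%) = -6.5%.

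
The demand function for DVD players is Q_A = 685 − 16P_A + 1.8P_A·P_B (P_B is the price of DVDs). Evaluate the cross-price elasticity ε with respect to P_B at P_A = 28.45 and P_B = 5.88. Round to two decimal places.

At P_A = 28.45 and P_B = 5.88: Q_A = 530.915.
∂Q_A/∂P_B = 1.8P_A = 1.8(28.45) = 51.2100.
ε = (∂Q_A/∂P_B)(P_B/Q_A) = 51.2100 × (5.88/530.915) ≈ 0.57.

0.57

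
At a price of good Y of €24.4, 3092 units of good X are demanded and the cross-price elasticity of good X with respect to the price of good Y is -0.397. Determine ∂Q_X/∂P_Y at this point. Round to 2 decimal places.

ε = (∂Q_X/∂P_Y)·(P_Y/Q_X) ⇒ ∂Q_X/∂P_Y = ε·Q_X/P_Y = -0.397 × 3092/24.4 ≈ -50.31.

-50.31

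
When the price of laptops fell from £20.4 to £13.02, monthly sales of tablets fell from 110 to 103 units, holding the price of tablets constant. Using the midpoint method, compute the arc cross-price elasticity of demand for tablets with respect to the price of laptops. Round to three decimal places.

0.149

ΔQ_A = 103 − 110 = -7; ΔP_B = 13.02 − 20.4 = -7.38.
Midpoints: Q̄_A = 106.5, P̄_B = 16.71.
ε = (ΔQ_A/Q̄_A)/(ΔP_B/P̄_B) = (-7/106.5)/(-7.38/16.71) ≈ 0.149.
ε > 0: tablets and laptops are substitutes.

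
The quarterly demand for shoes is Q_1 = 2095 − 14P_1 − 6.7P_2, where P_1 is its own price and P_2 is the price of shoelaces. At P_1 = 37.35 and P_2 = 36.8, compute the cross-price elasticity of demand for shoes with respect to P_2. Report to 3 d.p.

At P_1 = 37.35 and P_2 = 36.8: Q_1 = 1325.54.
∂Q_1/∂P_2 = -6.7.
ε = (∂Q_1/∂P_2)(P_2/Q_1) = -6.7 × (36.8/1325.54) ≈ -0.186.

-0.186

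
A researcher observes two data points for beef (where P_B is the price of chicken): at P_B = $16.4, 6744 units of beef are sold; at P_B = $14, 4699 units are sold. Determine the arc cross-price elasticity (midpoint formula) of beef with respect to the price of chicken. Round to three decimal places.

2.264

ΔQ_A = 4699 − 6744 = -2045; ΔP_B = 14 − 16.4 = -2.4.
Midpoints: Q̄_A = 5721.5, P̄_B = 15.20.
ε = (ΔQ_A/Q̄_A)/(ΔP_B/P̄_B) = (-2045/5721.5)/(-2.4/15.20) ≈ 2.264.
ε > 0: beef and chicken are substitutes.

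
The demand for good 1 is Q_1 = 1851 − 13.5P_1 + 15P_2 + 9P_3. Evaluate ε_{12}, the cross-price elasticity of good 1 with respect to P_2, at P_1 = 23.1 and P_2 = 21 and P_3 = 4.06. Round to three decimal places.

At P_1 = 23.1 and P_2 = 21 and P_3 = 4.06: Q_1 = 1890.69.
∂Q_1/∂P_2 = 15.
ε = (∂Q_1/∂P_2)(P_2/Q_1) = 15 × (21/1890.69) ≈ 0.167.
Since ε > 0, good 1 and good 2 are substitutes.

0.167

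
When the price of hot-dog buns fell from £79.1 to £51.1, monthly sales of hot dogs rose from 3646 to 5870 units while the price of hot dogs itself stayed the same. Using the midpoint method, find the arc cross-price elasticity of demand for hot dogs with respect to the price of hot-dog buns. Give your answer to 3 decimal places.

ΔQ_A = 5870 − 3646 = 2224; ΔP_B = 51.1 − 79.1 = -28.
Midpoints: Q̄_A = 4758.0, P̄_B = 65.10.
ε = (ΔQ_A/Q̄_A)/(ΔP_B/P̄_B) = (2224/4758.0)/(-28/65.10) ≈ -1.087.

-1.087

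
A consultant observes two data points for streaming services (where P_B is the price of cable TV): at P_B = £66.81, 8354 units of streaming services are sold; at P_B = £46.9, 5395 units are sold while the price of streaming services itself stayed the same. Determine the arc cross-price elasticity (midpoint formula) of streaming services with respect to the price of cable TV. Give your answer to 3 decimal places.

ΔQ_A = 5395 − 8354 = -2959; ΔP_B = 46.9 − 66.81 = -19.91.
Midpoints: Q̄_A = 6874.5, P̄_B = 56.86.
ε = (ΔQ_A/Q̄_A)/(ΔP_B/P̄_B) = (-2959/6874.5)/(-19.91/56.86) ≈ 1.229.
ε > 0: streaming services and cable TV are substitutes.

1.229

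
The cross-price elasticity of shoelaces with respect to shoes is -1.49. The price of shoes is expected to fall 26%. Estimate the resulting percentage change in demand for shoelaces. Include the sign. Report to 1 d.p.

38.7%

%ΔQ ≈ ε × %ΔP of shoes = -1.49 × (-26%) = 38.7%.
Demand for shoelaces rises by about 38.7%.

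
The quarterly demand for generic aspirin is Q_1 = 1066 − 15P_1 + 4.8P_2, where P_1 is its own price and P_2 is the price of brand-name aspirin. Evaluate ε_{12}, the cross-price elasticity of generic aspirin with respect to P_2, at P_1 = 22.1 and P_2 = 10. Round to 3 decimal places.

0.061

At P_1 = 22.1 and P_2 = 10: Q_1 = 782.5.
∂Q_1/∂P_2 = 4.8.
ε = (∂Q_1/∂P_2)(P_2/Q_1) = 4.8 × (10/782.5) ≈ 0.061.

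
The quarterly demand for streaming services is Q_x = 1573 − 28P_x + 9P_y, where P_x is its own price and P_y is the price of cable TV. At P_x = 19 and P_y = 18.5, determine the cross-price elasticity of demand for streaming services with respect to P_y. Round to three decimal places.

At P_x = 19 and P_y = 18.5: Q_x = 1207.5.
∂Q_x/∂P_y = 9.
ε = (∂Q_x/∂P_y)(P_y/Q_x) = 9 × (18.5/1207.5) ≈ 0.138.

0.138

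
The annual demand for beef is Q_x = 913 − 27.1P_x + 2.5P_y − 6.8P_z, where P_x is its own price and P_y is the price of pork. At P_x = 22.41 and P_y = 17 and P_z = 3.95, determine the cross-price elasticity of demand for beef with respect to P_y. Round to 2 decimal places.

0.13

At P_x = 22.41 and P_y = 17 and P_z = 3.95: Q_x = 321.329.
∂Q_x/∂P_y = 2.5.
ε = (∂Q_x/∂P_y)(P_y/Q_x) = 2.5 × (17/321.329) ≈ 0.13.
Since ε > 0, beef and pork are substitutes.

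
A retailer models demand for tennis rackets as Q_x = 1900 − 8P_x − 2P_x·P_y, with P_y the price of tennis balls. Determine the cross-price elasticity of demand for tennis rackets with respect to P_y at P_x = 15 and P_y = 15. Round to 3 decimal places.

At P_x = 15 and P_y = 15: Q_x = 1330.
∂Q_x/∂P_y = -2P_x = -2(15) = -30.0000.
ε = (∂Q_x/∂P_y)(P_y/Q_x) = -30.0000 × (15/1330) ≈ -0.338.

-0.338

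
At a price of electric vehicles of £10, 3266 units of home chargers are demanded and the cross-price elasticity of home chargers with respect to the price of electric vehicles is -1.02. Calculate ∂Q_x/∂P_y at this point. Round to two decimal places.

-333.13

ε = (∂Q_x/∂P_y)·(P_y/Q_x) ⇒ ∂Q_x/∂P_y = ε·Q_x/P_y = -1.02 × 3266/10 ≈ -333.13.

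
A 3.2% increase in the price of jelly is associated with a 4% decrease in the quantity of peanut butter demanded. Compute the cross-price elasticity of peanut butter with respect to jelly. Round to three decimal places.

-1.250

ε = (%ΔQ of peanut butter) / (%ΔP of jelly) = (-4%) / (3.2%) ≈ -1.250.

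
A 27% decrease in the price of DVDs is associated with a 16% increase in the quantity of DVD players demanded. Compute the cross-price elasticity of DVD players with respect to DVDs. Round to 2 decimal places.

ε = (%ΔQ of DVD players) / (%ΔP of DVDs) = (16%) / (-27%) ≈ -0.59.
Negative cross-price elasticity: complements.

-0.59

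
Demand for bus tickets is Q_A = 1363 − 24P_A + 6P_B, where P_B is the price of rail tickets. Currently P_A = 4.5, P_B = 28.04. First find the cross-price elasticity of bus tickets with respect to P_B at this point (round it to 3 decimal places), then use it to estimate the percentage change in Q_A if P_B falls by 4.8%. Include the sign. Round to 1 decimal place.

-0.6%

At P_A = 4.5, P_B = 28.04: Q_A = 1423.24.
∂Q_A/∂P_B = 6.
ε = (∂Q_A/∂P_B)(P_B/Q_A) = 6.0000 × 28.04/1423.24 ≈ 0.118.
%ΔQ_A ≈ ε × %ΔP_B = 0.118 × (-4.8%) = -0.6%.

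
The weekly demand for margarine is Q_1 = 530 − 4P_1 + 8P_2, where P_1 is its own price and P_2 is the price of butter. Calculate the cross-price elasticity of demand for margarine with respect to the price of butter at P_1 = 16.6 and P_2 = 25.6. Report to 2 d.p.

At P_1 = 16.6 and P_2 = 25.6: Q_1 = 668.4.
∂Q_1/∂P_2 = 8.
ε = (∂Q_1/∂P_2)(P_2/Q_1) = 8 × (25.6/668.4) ≈ 0.31.
Since ε > 0, margarine and butter are substitutes.

0.31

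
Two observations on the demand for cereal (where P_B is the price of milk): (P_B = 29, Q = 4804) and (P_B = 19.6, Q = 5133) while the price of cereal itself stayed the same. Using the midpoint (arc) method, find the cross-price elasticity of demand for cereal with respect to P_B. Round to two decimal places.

-0.17

ΔQ_A = 5133 − 4804 = 329; ΔP_B = 19.6 − 29 = -9.4.
Midpoints: Q̄_A = 4968.5, P̄_B = 24.30.
ε = (ΔQ_A/Q̄_A)/(ΔP_B/P̄_B) = (329/4968.5)/(-9.4/24.30) ≈ -0.17.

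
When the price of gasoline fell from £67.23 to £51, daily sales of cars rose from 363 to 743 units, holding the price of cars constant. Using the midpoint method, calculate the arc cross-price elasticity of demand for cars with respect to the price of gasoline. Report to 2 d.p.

ΔQ_A = 743 − 363 = 380; ΔP_B = 51 − 67.23 = -16.23.
Midpoints: Q̄_A = 553.0, P̄_B = 59.12.
ε = (ΔQ_A/Q̄_A)/(ΔP_B/P̄_B) = (380/553.0)/(-16.23/59.12) ≈ -2.50.

-2.50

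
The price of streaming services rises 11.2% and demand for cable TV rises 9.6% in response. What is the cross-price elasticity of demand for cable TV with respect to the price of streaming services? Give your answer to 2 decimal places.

ε = (%ΔQ of cable TV) / (%ΔP of streaming services) = (9.6%) / (11.2%) ≈ 0.86.
Positive cross-price elasticity: substitutes.

0.86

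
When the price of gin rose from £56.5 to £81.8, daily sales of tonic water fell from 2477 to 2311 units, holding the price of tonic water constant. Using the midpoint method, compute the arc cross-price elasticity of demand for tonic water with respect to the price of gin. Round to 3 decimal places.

-0.190

ΔQ_A = 2311 − 2477 = -166; ΔP_B = 81.8 − 56.5 = 25.3.
Midpoints: Q̄_A = 2394.0, P̄_B = 69.15.
ε = (ΔQ_A/Q̄_A)/(ΔP_B/P̄_B) = (-166/2394.0)/(25.3/69.15) ≈ -0.190.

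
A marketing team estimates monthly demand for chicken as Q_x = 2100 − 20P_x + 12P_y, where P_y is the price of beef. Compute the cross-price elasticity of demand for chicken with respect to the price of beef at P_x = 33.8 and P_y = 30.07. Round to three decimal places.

At P_x = 33.8 and P_y = 30.07: Q_x = 1784.84.
∂Q_x/∂P_y = 12.
ε = (∂Q_x/∂P_y)(P_y/Q_x) = 12 × (30.07/1784.84) ≈ 0.202.
Since ε > 0, chicken and beef are substitutes.

0.202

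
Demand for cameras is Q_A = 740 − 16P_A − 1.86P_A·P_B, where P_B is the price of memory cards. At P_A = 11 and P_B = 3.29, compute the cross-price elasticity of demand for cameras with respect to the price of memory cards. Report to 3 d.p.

-0.136

At P_A = 11 and P_B = 3.29: Q_A = 496.687.
∂Q_A/∂P_B = -1.86P_A = -1.86(11) = -20.4600.
ε = (∂Q_A/∂P_B)(P_B/Q_A) = -20.4600 × (3.29/496.687) ≈ -0.136.
ε < 0: complements.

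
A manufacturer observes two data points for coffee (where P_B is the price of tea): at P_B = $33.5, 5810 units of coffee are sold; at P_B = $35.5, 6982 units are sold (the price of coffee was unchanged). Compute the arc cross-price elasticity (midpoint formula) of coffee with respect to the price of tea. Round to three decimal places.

3.161

ΔQ_A = 6982 − 5810 = 1172; ΔP_B = 35.5 − 33.5 = 2.
Midpoints: Q̄_A = 6396.0, P̄_B = 34.50.
ε = (ΔQ_A/Q̄_A)/(ΔP_B/P̄_B) = (1172/6396.0)/(2/34.50) ≈ 3.161.
ε > 0: coffee and tea are substitutes.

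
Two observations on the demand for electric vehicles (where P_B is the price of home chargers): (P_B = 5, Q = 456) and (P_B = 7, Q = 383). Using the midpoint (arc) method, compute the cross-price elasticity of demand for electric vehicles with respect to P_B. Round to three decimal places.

-0.522

ΔQ_A = 383 − 456 = -73; ΔP_B = 7 − 5 = 2.
Midpoints: Q̄_A = 419.5, P̄_B = 6.00.
ε = (ΔQ_A/Q̄_A)/(ΔP_B/P̄_B) = (-73/419.5)/(2/6.00) ≈ -0.522.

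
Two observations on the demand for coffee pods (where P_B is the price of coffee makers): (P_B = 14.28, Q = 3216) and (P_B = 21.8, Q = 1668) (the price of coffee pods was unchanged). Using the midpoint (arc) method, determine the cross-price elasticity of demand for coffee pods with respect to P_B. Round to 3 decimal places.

ΔQ_A = 1668 − 3216 = -1548; ΔP_B = 21.8 − 14.28 = 7.52.
Midpoints: Q̄_A = 2442.0, P̄_B = 18.04.
ε = (ΔQ_A/Q̄_A)/(ΔP_B/P̄_B) = (-1548/2442.0)/(7.52/18.04) ≈ -1.521.
ε < 0: coffee pods and coffee makers are complements.

-1.521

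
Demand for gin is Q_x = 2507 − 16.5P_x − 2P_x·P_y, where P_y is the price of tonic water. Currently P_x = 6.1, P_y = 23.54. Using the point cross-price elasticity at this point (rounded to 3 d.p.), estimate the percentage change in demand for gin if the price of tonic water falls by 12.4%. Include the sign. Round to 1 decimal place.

1.7%

At P_x = 6.1, P_y = 23.54: Q_x = 2119.162.
∂Q_x/∂P_y = -2P_x = -12.2000.
ε = (∂Q_x/∂P_y)(P_y/Q_x) = -12.2000 × 23.54/2119.162 ≈ -0.136.
%ΔQ_x ≈ ε × %ΔP_y = -0.136 × (-12.4%) = 1.7%.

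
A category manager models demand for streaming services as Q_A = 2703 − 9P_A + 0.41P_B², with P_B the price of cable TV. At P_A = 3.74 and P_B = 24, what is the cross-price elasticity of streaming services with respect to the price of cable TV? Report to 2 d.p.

At P_A = 3.74 and P_B = 24: Q_A = 2905.5.
∂Q_A/∂P_B = 0.82P_B = 0.82(24) = 19.6800.
ε = (∂Q_A/∂P_B)(P_B/Q_A) = 19.6800 × (24/2905.5) ≈ 0.16.

0.16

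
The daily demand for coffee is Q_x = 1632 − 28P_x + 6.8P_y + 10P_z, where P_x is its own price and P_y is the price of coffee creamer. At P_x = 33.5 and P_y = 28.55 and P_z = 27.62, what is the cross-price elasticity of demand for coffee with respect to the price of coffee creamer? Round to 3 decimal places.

At P_x = 33.5 and P_y = 28.55 and P_z = 27.62: Q_x = 1164.34.
∂Q_x/∂P_y = 6.8.
ε = (∂Q_x/∂P_y)(P_y/Q_x) = 6.8 × (28.55/1164.34) ≈ 0.167.
Since ε > 0, coffee and coffee creamer are substitutes.

0.167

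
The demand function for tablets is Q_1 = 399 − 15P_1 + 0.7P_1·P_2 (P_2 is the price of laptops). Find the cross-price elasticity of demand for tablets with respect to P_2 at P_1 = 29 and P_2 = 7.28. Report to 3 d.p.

At P_1 = 29 and P_2 = 7.28: Q_1 = 111.784.
∂Q_1/∂P_2 = 0.7P_1 = 0.7(29) = 20.3000.
ε = (∂Q_1/∂P_2)(P_2/Q_1) = 20.3000 × (7.28/111.784) ≈ 1.322.
ε > 0: substitutes.

1.322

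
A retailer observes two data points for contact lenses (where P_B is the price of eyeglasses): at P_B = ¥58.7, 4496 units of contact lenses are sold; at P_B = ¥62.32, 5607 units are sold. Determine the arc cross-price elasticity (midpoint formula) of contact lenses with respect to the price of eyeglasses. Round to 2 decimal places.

3.68

ΔQ_A = 5607 − 4496 = 1111; ΔP_B = 62.32 − 58.7 = 3.62.
Midpoints: Q̄_A = 5051.5, P̄_B = 60.51.
ε = (ΔQ_A/Q̄_A)/(ΔP_B/P̄_B) = (1111/5051.5)/(3.62/60.51) ≈ 3.68.
ε > 0: contact lenses and eyeglasses are substitutes.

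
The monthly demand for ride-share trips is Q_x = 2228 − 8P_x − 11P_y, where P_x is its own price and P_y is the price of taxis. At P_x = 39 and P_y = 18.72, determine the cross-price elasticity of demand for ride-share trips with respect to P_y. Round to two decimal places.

At P_x = 39 and P_y = 18.72: Q_x = 1710.08.
∂Q_x/∂P_y = -11.
ε = (∂Q_x/∂P_y)(P_y/Q_x) = -11 × (18.72/1710.08) ≈ -0.12.

-0.12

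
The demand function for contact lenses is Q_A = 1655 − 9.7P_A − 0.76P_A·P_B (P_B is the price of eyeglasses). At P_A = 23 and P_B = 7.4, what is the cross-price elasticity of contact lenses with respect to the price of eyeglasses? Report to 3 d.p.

At P_A = 23 and P_B = 7.4: Q_A = 1302.548.
∂Q_A/∂P_B = -0.76P_A = -0.76(23) = -17.4800.
ε = (∂Q_A/∂P_B)(P_B/Q_A) = -17.4800 × (7.4/1302.548) ≈ -0.099.

-0.099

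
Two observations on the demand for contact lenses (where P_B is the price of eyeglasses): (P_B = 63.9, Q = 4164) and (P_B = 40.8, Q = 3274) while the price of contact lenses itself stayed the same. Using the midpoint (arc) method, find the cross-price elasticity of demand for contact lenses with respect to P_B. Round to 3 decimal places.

ΔQ_A = 3274 − 4164 = -890; ΔP_B = 40.8 − 63.9 = -23.1.
Midpoints: Q̄_A = 3719.0, P̄_B = 52.35.
ε = (ΔQ_A/Q̄_A)/(ΔP_B/P̄_B) = (-890/3719.0)/(-23.1/52.35) ≈ 0.542.
ε > 0: contact lenses and eyeglasses are substitutes.

0.542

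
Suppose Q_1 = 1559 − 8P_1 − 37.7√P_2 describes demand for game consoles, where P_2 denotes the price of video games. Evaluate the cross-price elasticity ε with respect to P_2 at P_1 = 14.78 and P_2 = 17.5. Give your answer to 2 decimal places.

-0.06

At P_1 = 14.78 and P_2 = 17.5: Q_1 = 1283.050.
∂Q_1/∂P_2 = -37.7/(2√P_2) = -37.7/(2√17.5) = -4.5060.
ε = (∂Q_1/∂P_2)(P_2/Q_1) = -4.5060 × (17.5/1283.050) ≈ -0.06.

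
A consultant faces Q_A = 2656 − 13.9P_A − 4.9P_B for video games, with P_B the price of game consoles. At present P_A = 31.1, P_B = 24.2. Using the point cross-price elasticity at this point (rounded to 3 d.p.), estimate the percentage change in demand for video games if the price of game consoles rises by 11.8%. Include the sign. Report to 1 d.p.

-0.7%

At P_A = 31.1, P_B = 24.2: Q_A = 2105.13.
∂Q_A/∂P_B = -4.9.
ε = (∂Q_A/∂P_B)(P_B/Q_A) = -4.9000 × 24.2/2105.13 ≈ -0.056.
%ΔQ_A ≈ ε × %ΔP_B = -0.056 × (11.8%) = -0.7%.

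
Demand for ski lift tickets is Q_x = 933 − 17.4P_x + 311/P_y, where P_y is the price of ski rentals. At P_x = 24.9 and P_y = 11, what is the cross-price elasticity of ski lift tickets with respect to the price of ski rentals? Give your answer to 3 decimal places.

-0.054

At P_x = 24.9 and P_y = 11: Q_x = 528.013.
∂Q_x/∂P_y = −311/P_y² = -2.5702.
ε = (∂Q_x/∂P_y)(P_y/Q_x) = -2.5702 × (11/528.013) ≈ -0.054.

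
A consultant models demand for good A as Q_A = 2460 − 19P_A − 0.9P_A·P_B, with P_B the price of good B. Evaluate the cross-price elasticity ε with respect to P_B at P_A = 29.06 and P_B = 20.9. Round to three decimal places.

At P_A = 29.06 and P_B = 20.9: Q_A = 1361.241.
∂Q_A/∂P_B = -0.9P_A = -0.9(29.06) = -26.1540.
ε = (∂Q_A/∂P_B)(P_B/Q_A) = -26.1540 × (20.9/1361.241) ≈ -0.402.

-0.402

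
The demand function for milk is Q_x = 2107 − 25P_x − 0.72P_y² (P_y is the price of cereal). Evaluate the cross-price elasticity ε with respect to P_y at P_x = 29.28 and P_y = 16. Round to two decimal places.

At P_x = 29.28 and P_y = 16: Q_x = 1190.68.
∂Q_x/∂P_y = -1.44P_y = -1.44(16) = -23.0400.
ε = (∂Q_x/∂P_y)(P_y/Q_x) = -23.0400 × (16/1190.68) ≈ -0.31.

-0.31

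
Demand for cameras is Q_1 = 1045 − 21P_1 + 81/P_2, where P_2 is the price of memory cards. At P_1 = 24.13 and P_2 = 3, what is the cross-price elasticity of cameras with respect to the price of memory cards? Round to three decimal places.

At P_1 = 24.13 and P_2 = 3: Q_1 = 565.27.
∂Q_1/∂P_2 = −81/P_2² = -9.0000.
ε = (∂Q_1/∂P_2)(P_2/Q_1) = -9.0000 × (3/565.27) ≈ -0.048.
ε < 0: complements.

-0.048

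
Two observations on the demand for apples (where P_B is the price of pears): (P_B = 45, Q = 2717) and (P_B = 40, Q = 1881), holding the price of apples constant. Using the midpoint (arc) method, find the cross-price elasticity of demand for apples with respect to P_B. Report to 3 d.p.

3.091

ΔQ_A = 1881 − 2717 = -836; ΔP_B = 40 − 45 = -5.
Midpoints: Q̄_A = 2299.0, P̄_B = 42.50.
ε = (ΔQ_A/Q̄_A)/(ΔP_B/P̄_B) = (-836/2299.0)/(-5/42.50) ≈ 3.091.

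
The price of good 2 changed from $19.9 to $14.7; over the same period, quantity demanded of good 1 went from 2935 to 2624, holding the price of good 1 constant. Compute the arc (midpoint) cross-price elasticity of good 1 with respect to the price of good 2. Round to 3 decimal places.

ΔQ_1 = 2624 − 2935 = -311; ΔP_2 = 14.7 − 19.9 = -5.2.
Midpoints: Q̄_1 = 2779.5, P̄_2 = 17.30.
ε = (ΔQ_1/Q̄_1)/(ΔP_2/P̄_2) = (-311/2779.5)/(-5.2/17.30) ≈ 0.372.

0.372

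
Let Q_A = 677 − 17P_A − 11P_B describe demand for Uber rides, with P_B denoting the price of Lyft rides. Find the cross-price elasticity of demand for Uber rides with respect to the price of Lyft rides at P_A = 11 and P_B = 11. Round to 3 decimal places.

At P_A = 11 and P_B = 11: Q_A = 369.
∂Q_A/∂P_B = -11.
ε = (∂Q_A/∂P_B)(P_B/Q_A) = -11 × (11/369) ≈ -0.328.
Since ε < 0, Uber rides and Lyft rides are complements.

-0.328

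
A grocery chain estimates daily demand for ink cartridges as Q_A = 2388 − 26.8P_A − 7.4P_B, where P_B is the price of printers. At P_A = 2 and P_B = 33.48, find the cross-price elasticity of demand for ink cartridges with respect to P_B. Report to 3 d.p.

-0.119

At P_A = 2 and P_B = 33.48: Q_A = 2086.648.
∂Q_A/∂P_B = -7.4.
ε = (∂Q_A/∂P_B)(P_B/Q_A) = -7.4 × (33.48/2086.648) ≈ -0.119.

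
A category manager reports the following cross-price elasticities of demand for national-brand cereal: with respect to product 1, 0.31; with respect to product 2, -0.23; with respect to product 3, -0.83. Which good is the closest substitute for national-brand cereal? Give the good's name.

product 1

Substitutes have ε > 0. Among the positive values, 0.31 (product 1) is largest.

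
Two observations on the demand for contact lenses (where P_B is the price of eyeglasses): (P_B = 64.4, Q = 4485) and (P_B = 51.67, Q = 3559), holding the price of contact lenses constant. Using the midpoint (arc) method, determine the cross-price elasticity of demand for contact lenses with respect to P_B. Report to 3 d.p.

1.050

ΔQ_A = 3559 − 4485 = -926; ΔP_B = 51.67 − 64.4 = -12.73.
Midpoints: Q̄_A = 4022.0, P̄_B = 58.04.
ε = (ΔQ_A/Q̄_A)/(ΔP_B/P̄_B) = (-926/4022.0)/(-12.73/58.04) ≈ 1.050.
ε > 0: contact lenses and eyeglasses are substitutes.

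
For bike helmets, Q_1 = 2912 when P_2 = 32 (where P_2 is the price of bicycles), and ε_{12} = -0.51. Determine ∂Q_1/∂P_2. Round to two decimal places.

ε = (∂Q_1/∂P_2)·(P_2/Q_1) ⇒ ∂Q_1/∂P_2 = ε·Q_1/P_2 = -0.51 × 2912/32 ≈ -46.41.

-46.41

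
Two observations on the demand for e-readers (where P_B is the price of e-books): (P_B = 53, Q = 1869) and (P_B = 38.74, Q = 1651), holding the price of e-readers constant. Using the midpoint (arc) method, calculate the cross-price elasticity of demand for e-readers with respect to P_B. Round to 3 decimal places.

ΔQ_A = 1651 − 1869 = -218; ΔP_B = 38.74 − 53 = -14.26.
Midpoints: Q̄_A = 1760.0, P̄_B = 45.87.
ε = (ΔQ_A/Q̄_A)/(ΔP_B/P̄_B) = (-218/1760.0)/(-14.26/45.87) ≈ 0.398.
ε > 0: e-readers and e-books are substitutes.

0.398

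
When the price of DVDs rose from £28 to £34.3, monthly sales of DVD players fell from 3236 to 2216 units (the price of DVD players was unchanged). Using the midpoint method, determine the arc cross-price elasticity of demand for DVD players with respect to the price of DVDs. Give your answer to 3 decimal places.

-1.850

ΔQ_A = 2216 − 3236 = -1020; ΔP_B = 34.3 − 28 = 6.3.
Midpoints: Q̄_A = 2726.0, P̄_B = 31.15.
ε = (ΔQ_A/Q̄_A)/(ΔP_B/P̄_B) = (-1020/2726.0)/(6.3/31.15) ≈ -1.850.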